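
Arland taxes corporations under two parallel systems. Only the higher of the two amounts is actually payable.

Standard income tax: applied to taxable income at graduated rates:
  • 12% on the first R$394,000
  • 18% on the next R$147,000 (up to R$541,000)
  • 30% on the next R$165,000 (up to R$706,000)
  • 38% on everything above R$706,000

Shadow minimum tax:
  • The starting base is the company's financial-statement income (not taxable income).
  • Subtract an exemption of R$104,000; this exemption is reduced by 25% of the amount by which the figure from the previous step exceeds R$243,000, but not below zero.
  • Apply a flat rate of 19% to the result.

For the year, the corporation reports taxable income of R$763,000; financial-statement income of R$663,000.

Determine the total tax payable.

Standard income tax:
  R$394,000 × 12% = R$47,280
  R$147,000 × 18% = R$26,460
  R$165,000 × 30% = R$49,500
  R$57,000 × 38% = R$21,660
  → R$144,900

Shadow minimum tax:
  Base (financial-statement income): R$663,000
  Exemption: 25% × (R$663,000 − R$243,000) = R$105,000 ≥ R$104,000, so the exemption is fully phased out
  Base: R$663,000 − R$0 = R$663,000
  R$663,000 × 19% = R$125,970

R$144,900 > R$125,970, so the standard income tax governs.

R$144,900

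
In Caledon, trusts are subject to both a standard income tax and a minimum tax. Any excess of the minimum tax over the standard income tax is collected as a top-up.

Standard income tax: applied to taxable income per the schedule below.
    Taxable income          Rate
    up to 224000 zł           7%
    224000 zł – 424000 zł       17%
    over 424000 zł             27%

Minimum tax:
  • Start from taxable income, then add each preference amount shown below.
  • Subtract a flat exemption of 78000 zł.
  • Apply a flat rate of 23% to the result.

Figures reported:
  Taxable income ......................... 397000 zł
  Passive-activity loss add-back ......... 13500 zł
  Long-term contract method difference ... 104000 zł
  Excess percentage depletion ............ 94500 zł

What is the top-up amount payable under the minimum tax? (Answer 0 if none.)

Minimum tax:
  Adjusted income: 397000 zł + 13500 zł + 104000 zł + 94500 zł = 609000 zł
  Less exemption 78000 zł → base 531000 zł
  531000 zł × 23% = 122130 zł

Standard income tax:
  224000 zł × 7% = 15680 zł
  173000 zł × 17% = 29410 zł
  → 45090 zł

Excess of minimum tax over standard income tax: 122130 zł − 45090 zł = 77040 zł.

77040 zł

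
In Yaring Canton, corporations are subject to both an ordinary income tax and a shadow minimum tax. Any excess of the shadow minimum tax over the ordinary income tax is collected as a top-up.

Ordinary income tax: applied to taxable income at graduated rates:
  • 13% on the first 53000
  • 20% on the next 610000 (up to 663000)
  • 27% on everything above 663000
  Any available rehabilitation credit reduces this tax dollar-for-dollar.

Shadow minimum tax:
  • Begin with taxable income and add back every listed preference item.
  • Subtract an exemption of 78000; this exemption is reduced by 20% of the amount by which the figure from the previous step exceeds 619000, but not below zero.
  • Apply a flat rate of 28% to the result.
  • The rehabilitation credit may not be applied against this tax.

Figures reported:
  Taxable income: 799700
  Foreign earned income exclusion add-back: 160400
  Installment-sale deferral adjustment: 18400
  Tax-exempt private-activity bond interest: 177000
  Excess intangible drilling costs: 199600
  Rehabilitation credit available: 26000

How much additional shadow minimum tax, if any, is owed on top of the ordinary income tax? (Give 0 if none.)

Shadow minimum tax:
  Adjusted income: 799700 + 160400 + 18400 + 177000 + 199600 = 1355100
  Exemption: 20% × (1355100 − 619000) = 147220 ≥ 78000, so the exemption is fully phased out
  Base: 1355100 − 0 = 1355100
  1355100 × 28% = 379428

Ordinary income tax:
  53000 × 13% = 6890
  610000 × 20% = 122000
  136700 × 27% = 36909
  → 165799
  Less rehabilitation credit 26000 → 139799

Excess of shadow minimum tax over ordinary income tax: 379428 − 139799 = 239629.

239629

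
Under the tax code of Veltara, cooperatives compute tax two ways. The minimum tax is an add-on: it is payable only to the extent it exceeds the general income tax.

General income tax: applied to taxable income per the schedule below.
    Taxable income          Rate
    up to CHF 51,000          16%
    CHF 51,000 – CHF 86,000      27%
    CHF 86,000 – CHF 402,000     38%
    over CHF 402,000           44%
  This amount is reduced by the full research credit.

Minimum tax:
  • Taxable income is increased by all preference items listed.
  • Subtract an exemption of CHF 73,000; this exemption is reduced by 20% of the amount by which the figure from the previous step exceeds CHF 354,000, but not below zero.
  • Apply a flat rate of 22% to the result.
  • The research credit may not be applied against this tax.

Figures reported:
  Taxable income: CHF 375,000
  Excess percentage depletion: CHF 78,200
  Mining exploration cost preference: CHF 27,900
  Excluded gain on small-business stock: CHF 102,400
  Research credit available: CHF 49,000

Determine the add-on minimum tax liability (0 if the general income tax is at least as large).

CHF 43,978

General income tax:
  CHF 51,000 × 16% = CHF 8,160
  CHF 35,000 × 27% = CHF 9,450
  CHF 289,000 × 38% = CHF 109,820
  → CHF 127,430
  Less research credit CHF 49,000 → CHF 78,430

Minimum tax:
  Adjusted income: CHF 375,000 + CHF 78,200 + CHF 27,900 + CHF 102,400 = CHF 583,500
  Exemption: CHF 73,000 − 20% × (CHF 583,500 − CHF 354,000) = CHF 73,000 − CHF 45,900 = CHF 27,100
  Base: CHF 583,500 − CHF 27,100 = CHF 556,400
  CHF 556,400 × 22% = CHF 122,408

Excess of minimum tax over general income tax: CHF 122,408 − CHF 78,430 = CHF 43,978.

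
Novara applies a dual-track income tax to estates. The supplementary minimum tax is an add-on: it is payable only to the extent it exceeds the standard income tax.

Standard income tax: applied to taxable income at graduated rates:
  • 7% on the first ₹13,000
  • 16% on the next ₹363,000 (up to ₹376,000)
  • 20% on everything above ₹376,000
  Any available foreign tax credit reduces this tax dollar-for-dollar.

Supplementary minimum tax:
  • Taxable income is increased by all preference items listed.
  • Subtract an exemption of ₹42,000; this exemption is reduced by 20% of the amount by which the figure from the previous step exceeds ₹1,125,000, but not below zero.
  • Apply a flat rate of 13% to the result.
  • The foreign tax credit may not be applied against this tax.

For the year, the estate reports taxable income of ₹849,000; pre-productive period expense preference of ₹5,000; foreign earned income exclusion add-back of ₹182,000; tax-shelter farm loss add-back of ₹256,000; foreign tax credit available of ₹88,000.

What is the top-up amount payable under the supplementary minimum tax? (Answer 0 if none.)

Supplementary minimum tax:
  Adjusted income: ₹849,000 + ₹5,000 + ₹182,000 + ₹256,000 = ₹1,292,000
  Exemption: ₹42,000 − 20% × (₹1,292,000 − ₹1,125,000) = ₹42,000 − ₹33,400 = ₹8,600
  Base: ₹1,292,000 − ₹8,600 = ₹1,283,400
  ₹1,283,400 × 13% = ₹166,842

Standard income tax:
  ₹13,000 × 7% = ₹910
  ₹363,000 × 16% = ₹58,080
  ₹473,000 × 20% = ₹94,600
  → ₹153,590
  Less foreign tax credit ₹88,000 → ₹65,590

Excess of supplementary minimum tax over standard income tax: ₹166,842 − ₹65,590 = ₹101,252.

₹101,252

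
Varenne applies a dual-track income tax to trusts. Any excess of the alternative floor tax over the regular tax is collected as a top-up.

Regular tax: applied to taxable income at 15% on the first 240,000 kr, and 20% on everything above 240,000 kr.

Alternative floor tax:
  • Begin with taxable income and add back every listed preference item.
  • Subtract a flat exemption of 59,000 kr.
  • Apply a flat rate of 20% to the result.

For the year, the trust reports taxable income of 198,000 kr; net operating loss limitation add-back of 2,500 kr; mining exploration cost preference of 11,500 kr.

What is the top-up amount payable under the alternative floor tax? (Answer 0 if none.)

Alternative floor tax:
  Adjusted income: 198,000 kr + 2,500 kr + 11,500 kr = 212,000 kr
  Less exemption 59,000 kr → base 153,000 kr
  153,000 kr × 20% = 30,600 kr

Regular tax:
  198,000 kr × 15% = 29,700 kr

Excess of alternative floor tax over regular tax: 30,600 kr − 29,700 kr = 900 kr.

900 kr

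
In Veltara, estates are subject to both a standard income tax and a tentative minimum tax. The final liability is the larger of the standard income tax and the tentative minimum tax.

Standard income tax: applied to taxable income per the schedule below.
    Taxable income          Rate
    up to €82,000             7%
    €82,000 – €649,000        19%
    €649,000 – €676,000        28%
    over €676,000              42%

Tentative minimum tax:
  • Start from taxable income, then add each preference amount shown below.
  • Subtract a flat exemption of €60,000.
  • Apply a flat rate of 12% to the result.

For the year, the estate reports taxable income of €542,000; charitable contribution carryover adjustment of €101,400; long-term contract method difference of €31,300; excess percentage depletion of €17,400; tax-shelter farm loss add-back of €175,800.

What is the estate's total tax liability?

€96,948

Standard income tax:
  €82,000 × 7% = €5,740
  €460,000 × 19% = €87,400
  → €93,140

Tentative minimum tax:
  Adjusted income: €542,000 + €101,400 + €31,300 + €17,400 + €175,800 = €867,900
  Less exemption €60,000 → base €807,900
  €807,900 × 12% = €96,948

€96,948 > €93,140, so the tentative minimum tax is the binding amount.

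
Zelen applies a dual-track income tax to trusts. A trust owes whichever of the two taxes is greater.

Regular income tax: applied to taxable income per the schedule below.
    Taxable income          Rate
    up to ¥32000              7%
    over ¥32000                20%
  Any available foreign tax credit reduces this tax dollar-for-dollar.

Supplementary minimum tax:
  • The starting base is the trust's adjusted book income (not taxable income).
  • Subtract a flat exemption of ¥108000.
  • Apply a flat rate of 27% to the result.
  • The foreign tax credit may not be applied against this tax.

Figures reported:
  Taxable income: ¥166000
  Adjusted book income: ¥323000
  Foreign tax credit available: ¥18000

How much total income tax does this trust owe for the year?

¥58050

Supplementary minimum tax:
  Base (adjusted book income): ¥323000
  Less exemption ¥108000 → base ¥215000
  ¥215000 × 27% = ¥58050

Regular income tax:
  ¥32000 × 7% = ¥2240
  ¥134000 × 20% = ¥26800
  → ¥29040
  Less foreign tax credit ¥18000 → ¥11040

¥58050 > ¥11040, so the supplementary minimum tax is the binding amount.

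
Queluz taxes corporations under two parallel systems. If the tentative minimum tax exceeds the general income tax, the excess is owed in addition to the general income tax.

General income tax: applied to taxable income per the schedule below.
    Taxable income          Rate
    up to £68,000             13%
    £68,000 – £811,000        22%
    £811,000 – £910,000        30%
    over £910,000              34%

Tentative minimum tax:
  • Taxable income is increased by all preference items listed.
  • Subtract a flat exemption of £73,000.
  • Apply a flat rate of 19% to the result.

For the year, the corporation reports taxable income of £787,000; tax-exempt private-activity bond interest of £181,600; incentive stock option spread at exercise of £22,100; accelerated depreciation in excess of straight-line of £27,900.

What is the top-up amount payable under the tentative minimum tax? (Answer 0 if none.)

Tentative minimum tax:
  Adjusted income: £787,000 + £181,600 + £22,100 + £27,900 = £1,018,600
  Less exemption £73,000 → base £945,600
  £945,600 × 19% = £179,664

General income tax:
  £68,000 × 13% = £8,840
  £719,000 × 22% = £158,180
  → £167,020

Excess of tentative minimum tax over general income tax: £179,664 − £167,020 = £12,644.

£12,644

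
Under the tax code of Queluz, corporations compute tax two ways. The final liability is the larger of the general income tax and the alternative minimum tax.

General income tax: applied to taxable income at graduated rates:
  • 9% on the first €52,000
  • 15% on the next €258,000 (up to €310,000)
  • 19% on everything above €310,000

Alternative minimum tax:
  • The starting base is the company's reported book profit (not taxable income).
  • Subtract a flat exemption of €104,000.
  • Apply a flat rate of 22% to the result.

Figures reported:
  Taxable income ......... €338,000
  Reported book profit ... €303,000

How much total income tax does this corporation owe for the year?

Alternative minimum tax:
  Base (reported book profit): €303,000
  Less exemption €104,000 → base €199,000
  €199,000 × 22% = €43,780

General income tax:
  €52,000 × 9% = €4,680
  €258,000 × 15% = €38,700
  €28,000 × 19% = €5,320
  → €48,700

€48,700 > €43,780, so the general income tax governs.

€48,700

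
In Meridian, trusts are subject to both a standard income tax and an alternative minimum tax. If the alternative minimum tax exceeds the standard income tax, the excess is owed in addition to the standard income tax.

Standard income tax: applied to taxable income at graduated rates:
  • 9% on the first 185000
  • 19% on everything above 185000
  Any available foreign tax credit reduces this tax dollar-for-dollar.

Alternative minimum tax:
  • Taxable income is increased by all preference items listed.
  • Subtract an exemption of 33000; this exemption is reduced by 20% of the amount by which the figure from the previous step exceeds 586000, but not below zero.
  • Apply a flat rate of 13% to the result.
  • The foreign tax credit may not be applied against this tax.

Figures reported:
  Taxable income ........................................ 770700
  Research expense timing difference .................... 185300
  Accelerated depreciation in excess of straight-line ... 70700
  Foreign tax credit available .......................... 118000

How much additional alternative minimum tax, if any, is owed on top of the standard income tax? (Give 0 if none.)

Alternative minimum tax:
  Adjusted income: 770700 + 185300 + 70700 = 1026700
  Exemption: 20% × (1026700 − 586000) = 88140 ≥ 33000, so the exemption is fully phased out
  Base: 1026700 − 0 = 1026700
  1026700 × 13% = 133471

Standard income tax:
  185000 × 9% = 16650
  585700 × 19% = 111283
  → 127933
  Less foreign tax credit 118000 → 9933

Excess of alternative minimum tax over standard income tax: 133471 − 9933 = 123538.

123538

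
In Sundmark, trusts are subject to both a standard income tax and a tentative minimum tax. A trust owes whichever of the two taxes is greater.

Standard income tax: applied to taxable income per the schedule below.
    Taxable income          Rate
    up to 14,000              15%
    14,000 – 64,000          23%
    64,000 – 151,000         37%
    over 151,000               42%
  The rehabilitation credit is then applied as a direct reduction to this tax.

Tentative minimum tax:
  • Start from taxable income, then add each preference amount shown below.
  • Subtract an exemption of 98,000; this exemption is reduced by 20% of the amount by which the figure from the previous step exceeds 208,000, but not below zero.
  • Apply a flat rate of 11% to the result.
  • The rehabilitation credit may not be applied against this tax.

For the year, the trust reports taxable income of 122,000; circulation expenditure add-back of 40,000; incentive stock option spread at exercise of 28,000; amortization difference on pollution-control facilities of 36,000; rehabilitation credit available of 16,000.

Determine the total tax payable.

Standard income tax:
  14,000 × 15% = 2,100
  50,000 × 23% = 11,500
  58,000 × 37% = 21,460
  → 35,060
  Less rehabilitation credit 16,000 → 19,060

Tentative minimum tax:
  Adjusted income: 122,000 + 40,000 + 28,000 + 36,000 = 226,000
  Exemption: 98,000 − 20% × (226,000 − 208,000) = 98,000 − 3,600 = 94,400
  Base: 226,000 − 94,400 = 131,600
  131,600 × 11% = 14,476

19,060 > 14,476, so the standard income tax governs.

19,060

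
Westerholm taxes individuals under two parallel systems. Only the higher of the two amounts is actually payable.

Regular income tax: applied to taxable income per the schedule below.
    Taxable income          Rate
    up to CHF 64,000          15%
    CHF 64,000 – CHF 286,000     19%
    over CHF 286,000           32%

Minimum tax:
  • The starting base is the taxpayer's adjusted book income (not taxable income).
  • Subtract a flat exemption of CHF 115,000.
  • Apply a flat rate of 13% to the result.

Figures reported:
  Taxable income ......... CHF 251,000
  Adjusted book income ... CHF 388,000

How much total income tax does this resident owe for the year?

CHF 45,130

Minimum tax:
  Base (adjusted book income): CHF 388,000
  Less exemption CHF 115,000 → base CHF 273,000
  CHF 273,000 × 13% = CHF 35,490

Regular income tax:
  CHF 64,000 × 15% = CHF 9,600
  CHF 187,000 × 19% = CHF 35,530
  → CHF 45,130

CHF 45,130 > CHF 35,490, so the regular income tax governs.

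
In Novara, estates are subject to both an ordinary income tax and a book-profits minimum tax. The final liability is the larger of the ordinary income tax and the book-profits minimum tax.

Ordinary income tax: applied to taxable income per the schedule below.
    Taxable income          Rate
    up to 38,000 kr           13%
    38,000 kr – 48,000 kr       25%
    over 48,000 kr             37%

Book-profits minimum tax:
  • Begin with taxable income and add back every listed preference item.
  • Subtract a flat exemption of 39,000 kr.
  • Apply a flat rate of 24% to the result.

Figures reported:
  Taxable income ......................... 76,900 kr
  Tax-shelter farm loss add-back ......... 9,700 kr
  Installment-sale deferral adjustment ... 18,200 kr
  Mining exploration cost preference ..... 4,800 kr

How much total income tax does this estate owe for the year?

Book-profits minimum tax:
  Adjusted income: 76,900 kr + 9,700 kr + 18,200 kr + 4,800 kr = 109,600 kr
  Less exemption 39,000 kr → base 70,600 kr
  70,600 kr × 24% = 16,944 kr

Ordinary income tax:
  38,000 kr × 13% = 4,940 kr
  10,000 kr × 25% = 2,500 kr
  28,900 kr × 37% = 10,693 kr
  → 18,133 kr

18,133 kr > 16,944 kr, so the ordinary income tax governs.

18,133 kr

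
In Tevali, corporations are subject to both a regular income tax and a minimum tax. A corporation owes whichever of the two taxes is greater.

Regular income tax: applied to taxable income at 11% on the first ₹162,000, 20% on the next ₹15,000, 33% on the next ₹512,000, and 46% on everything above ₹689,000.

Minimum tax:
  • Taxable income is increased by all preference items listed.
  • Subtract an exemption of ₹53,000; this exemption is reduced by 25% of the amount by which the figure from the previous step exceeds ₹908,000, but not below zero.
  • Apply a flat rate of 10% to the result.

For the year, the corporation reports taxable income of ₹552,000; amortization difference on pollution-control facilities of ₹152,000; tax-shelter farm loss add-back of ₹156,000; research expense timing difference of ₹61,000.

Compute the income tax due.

Minimum tax:
  Adjusted income: ₹552,000 + ₹152,000 + ₹156,000 + ₹61,000 = ₹921,000
  Exemption: ₹53,000 − 25% × (₹921,000 − ₹908,000) = ₹53,000 − ₹3,250 = ₹49,750
  Base: ₹921,000 − ₹49,750 = ₹871,250
  ₹871,250 × 10% = ₹87,125

Regular income tax:
  ₹162,000 × 11% = ₹17,820
  ₹15,000 × 20% = ₹3,000
  ₹375,000 × 33% = ₹123,750
  → ₹144,570

₹144,570 > ₹87,125, so the regular income tax governs.

₹144,570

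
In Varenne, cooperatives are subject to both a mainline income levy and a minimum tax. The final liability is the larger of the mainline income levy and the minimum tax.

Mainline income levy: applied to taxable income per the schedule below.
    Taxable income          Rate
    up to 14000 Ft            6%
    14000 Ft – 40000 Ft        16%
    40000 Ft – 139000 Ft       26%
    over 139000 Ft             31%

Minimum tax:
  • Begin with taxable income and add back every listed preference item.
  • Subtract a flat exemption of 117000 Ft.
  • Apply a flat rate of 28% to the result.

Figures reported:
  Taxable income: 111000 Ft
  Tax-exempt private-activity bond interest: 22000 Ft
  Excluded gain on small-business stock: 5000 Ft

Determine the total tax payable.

Minimum tax:
  Adjusted income: 111000 Ft + 22000 Ft + 5000 Ft = 138000 Ft
  Less exemption 117000 Ft → base 21000 Ft
  21000 Ft × 28% = 5880 Ft

Mainline income levy:
  14000 Ft × 6% = 840 Ft
  26000 Ft × 16% = 4160 Ft
  71000 Ft × 26% = 18460 Ft
  → 23460 Ft

23460 Ft > 5880 Ft, so the mainline income levy governs.

23460 Ft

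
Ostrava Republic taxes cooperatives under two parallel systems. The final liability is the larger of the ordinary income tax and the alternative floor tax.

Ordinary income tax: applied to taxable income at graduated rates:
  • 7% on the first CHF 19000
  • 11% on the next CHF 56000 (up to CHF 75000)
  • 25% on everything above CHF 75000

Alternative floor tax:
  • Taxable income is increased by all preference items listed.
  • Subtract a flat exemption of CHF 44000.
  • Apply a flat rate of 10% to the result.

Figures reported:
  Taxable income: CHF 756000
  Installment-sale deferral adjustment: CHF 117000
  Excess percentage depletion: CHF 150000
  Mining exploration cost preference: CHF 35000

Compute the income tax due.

Ordinary income tax:
  CHF 19000 × 7% = CHF 1330
  CHF 56000 × 11% = CHF 6160
  CHF 681000 × 25% = CHF 170250
  → CHF 177740

Alternative floor tax:
  Adjusted income: CHF 756000 + CHF 117000 + CHF 150000 + CHF 35000 = CHF 1058000
  Less exemption CHF 44000 → base CHF 1014000
  CHF 1014000 × 10% = CHF 101400

CHF 177740 > CHF 101400, so the ordinary income tax governs.

CHF 177740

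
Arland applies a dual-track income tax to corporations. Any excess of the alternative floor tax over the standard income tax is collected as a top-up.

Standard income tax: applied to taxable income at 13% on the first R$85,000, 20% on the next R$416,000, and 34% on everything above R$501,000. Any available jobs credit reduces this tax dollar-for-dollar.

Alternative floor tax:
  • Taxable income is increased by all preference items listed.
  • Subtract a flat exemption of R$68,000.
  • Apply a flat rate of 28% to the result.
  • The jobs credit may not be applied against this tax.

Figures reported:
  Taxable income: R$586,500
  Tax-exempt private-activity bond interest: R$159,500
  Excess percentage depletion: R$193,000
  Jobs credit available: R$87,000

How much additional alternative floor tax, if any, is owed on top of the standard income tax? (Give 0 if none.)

R$207,560

Alternative floor tax:
  Adjusted income: R$586,500 + R$159,500 + R$193,000 = R$939,000
  Less exemption R$68,000 → base R$871,000
  R$871,000 × 28% = R$243,880

Standard income tax:
  R$85,000 × 13% = R$11,050
  R$416,000 × 20% = R$83,200
  R$85,500 × 34% = R$29,070
  → R$123,320
  Less jobs credit R$87,000 → R$36,320

Excess of alternative floor tax over standard income tax: R$243,880 − R$36,320 = R$207,560.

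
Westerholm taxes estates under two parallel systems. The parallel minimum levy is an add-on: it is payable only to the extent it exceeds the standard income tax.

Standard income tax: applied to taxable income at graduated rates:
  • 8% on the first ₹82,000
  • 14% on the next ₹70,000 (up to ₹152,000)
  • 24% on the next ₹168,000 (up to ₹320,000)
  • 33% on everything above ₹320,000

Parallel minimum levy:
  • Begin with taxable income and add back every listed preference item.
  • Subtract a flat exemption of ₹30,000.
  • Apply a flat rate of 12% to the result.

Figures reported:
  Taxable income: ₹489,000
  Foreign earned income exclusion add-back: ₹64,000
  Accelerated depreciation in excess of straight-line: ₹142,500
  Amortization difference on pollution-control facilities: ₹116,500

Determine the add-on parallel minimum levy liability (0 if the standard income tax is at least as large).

₹0

Parallel minimum levy:
  Adjusted income: ₹489,000 + ₹64,000 + ₹142,500 + ₹116,500 = ₹812,000
  Less exemption ₹30,000 → base ₹782,000
  ₹782,000 × 12% = ₹93,840

Standard income tax:
  ₹82,000 × 8% = ₹6,560
  ₹70,000 × 14% = ₹9,800
  ₹168,000 × 24% = ₹40,320
  ₹169,000 × 33% = ₹55,770
  → ₹112,450

₹93,840 ≤ ₹112,450, so no add-on is due.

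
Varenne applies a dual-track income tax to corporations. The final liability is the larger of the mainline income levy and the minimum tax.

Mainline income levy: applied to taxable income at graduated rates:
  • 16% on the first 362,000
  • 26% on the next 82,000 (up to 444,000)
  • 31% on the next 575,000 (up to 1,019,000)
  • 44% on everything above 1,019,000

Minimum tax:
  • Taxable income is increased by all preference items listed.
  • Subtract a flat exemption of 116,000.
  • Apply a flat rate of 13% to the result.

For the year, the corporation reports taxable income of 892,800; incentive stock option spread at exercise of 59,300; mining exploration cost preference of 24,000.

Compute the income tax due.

Minimum tax:
  Adjusted income: 892,800 + 59,300 + 24,000 = 976,100
  Less exemption 116,000 → base 860,100
  860,100 × 13% = 111,813

Mainline income levy:
  362,000 × 16% = 57,920
  82,000 × 26% = 21,320
  448,800 × 31% = 139,128
  → 218,368

218,368 > 111,813, so the mainline income levy governs.

218,368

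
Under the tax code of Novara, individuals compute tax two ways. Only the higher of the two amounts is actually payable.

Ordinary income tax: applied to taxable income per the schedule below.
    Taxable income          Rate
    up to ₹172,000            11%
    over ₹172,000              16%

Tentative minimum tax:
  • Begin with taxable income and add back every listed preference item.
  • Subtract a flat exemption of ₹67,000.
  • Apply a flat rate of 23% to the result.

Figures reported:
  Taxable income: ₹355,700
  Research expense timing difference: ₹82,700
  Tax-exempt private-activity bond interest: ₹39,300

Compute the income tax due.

Ordinary income tax:
  ₹172,000 × 11% = ₹18,920
  ₹183,700 × 16% = ₹29,392
  → ₹48,312

Tentative minimum tax:
  Adjusted income: ₹355,700 + ₹82,700 + ₹39,300 = ₹477,700
  Less exemption ₹67,000 → base ₹410,700
  ₹410,700 × 23% = ₹94,461

₹94,461 > ₹48,312, so the tentative minimum tax is the binding amount.

₹94,461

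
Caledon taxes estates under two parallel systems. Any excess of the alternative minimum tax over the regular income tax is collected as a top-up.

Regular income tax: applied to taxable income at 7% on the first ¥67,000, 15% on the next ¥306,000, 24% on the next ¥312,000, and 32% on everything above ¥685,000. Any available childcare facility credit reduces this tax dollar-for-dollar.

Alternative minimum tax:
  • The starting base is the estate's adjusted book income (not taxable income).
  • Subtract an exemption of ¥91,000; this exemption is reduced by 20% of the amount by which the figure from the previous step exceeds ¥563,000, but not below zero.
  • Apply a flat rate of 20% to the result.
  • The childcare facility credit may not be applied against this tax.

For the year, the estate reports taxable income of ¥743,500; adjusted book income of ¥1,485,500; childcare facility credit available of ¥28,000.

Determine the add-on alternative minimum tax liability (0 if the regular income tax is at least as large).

Alternative minimum tax:
  Base (adjusted book income): ¥1,485,500
  Exemption: 20% × (¥1,485,500 − ¥563,000) = ¥184,500 ≥ ¥91,000, so the exemption is fully phased out
  Base: ¥1,485,500 − ¥0 = ¥1,485,500
  ¥1,485,500 × 20% = ¥297,100

Regular income tax:
  ¥67,000 × 7% = ¥4,690
  ¥306,000 × 15% = ¥45,900
  ¥312,000 × 24% = ¥74,880
  ¥58,500 × 32% = ¥18,720
  → ¥144,190
  Less childcare facility credit ¥28,000 → ¥116,190

Excess of alternative minimum tax over regular income tax: ¥297,100 − ¥116,190 = ¥180,910.

¥180,910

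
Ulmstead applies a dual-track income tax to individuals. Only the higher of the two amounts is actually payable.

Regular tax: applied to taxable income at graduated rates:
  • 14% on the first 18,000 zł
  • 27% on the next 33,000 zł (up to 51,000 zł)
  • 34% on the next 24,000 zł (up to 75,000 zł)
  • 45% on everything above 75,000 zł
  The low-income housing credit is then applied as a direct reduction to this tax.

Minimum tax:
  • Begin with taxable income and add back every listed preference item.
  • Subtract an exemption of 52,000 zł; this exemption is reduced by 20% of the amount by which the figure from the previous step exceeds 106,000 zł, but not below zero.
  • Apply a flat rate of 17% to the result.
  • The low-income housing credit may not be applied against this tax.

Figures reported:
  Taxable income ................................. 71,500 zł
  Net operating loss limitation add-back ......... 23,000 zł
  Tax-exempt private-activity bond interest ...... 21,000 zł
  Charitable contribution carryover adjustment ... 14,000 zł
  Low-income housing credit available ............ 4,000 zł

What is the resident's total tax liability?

14,400 zł

Regular tax:
  18,000 zł × 14% = 2,520 zł
  33,000 zł × 27% = 8,910 zł
  20,500 zł × 34% = 6,970 zł
  → 18,400 zł
  Less low-income housing credit 4,000 zł → 14,400 zł

Minimum tax:
  Adjusted income: 71,500 zł + 23,000 zł + 21,000 zł + 14,000 zł = 129,500 zł
  Exemption: 52,000 zł − 20% × (129,500 zł − 106,000 zł) = 52,000 zł − 4,700 zł = 47,300 zł
  Base: 129,500 zł − 47,300 zł = 82,200 zł
  82,200 zł × 17% = 13,974 zł

14,400 zł > 13,974 zł, so the regular tax governs.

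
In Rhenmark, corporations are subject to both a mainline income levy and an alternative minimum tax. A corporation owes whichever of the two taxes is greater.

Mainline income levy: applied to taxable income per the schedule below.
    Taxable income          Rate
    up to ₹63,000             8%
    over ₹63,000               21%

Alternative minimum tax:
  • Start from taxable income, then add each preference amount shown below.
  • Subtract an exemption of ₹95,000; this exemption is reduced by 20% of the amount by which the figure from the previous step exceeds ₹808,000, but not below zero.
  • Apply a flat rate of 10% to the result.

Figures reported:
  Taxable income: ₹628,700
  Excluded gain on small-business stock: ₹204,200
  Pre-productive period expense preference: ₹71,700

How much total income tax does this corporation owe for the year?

₹123,837

Mainline income levy:
  ₹63,000 × 8% = ₹5,040
  ₹565,700 × 21% = ₹118,797
  → ₹123,837

Alternative minimum tax:
  Adjusted income: ₹628,700 + ₹204,200 + ₹71,700 = ₹904,600
  Exemption: ₹95,000 − 20% × (₹904,600 − ₹808,000) = ₹95,000 − ₹19,320 = ₹75,680
  Base: ₹904,600 − ₹75,680 = ₹828,920
  ₹828,920 × 10% = ₹82,892

₹123,837 > ₹82,892, so the mainline income levy governs.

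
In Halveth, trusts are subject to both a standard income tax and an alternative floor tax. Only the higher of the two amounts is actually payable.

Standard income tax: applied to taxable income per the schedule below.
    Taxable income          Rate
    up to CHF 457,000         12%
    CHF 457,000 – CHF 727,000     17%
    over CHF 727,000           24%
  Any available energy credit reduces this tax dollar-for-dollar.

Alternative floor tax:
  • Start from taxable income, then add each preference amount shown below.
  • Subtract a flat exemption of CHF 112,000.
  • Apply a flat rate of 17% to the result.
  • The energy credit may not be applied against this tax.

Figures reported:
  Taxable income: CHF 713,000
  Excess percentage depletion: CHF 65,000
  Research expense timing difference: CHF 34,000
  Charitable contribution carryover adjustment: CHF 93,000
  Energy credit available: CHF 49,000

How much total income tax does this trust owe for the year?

Standard income tax:
  CHF 457,000 × 12% = CHF 54,840
  CHF 256,000 × 17% = CHF 43,520
  → CHF 98,360
  Less energy credit CHF 49,000 → CHF 49,360

Alternative floor tax:
  Adjusted income: CHF 713,000 + CHF 65,000 + CHF 34,000 + CHF 93,000 = CHF 905,000
  Less exemption CHF 112,000 → base CHF 793,000
  CHF 793,000 × 17% = CHF 134,810

CHF 134,810 > CHF 49,360, so the alternative floor tax is the binding amount.

CHF 134,810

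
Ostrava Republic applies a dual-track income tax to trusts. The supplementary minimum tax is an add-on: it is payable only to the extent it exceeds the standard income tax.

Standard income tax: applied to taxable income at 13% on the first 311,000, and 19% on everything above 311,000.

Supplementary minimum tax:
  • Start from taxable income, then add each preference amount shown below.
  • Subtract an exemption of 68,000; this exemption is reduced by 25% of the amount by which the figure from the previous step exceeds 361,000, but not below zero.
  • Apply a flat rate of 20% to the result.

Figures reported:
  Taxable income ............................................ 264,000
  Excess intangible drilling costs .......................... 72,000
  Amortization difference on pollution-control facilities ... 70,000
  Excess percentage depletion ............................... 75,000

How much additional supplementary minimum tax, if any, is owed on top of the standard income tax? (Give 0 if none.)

Supplementary minimum tax:
  Adjusted income: 264,000 + 72,000 + 70,000 + 75,000 = 481,000
  Exemption: 68,000 − 25% × (481,000 − 361,000) = 68,000 − 30,000 = 38,000
  Base: 481,000 − 38,000 = 443,000
  443,000 × 20% = 88,600

Standard income tax:
  264,000 × 13% = 34,320

Excess of supplementary minimum tax over standard income tax: 88,600 − 34,320 = 54,280.

54,280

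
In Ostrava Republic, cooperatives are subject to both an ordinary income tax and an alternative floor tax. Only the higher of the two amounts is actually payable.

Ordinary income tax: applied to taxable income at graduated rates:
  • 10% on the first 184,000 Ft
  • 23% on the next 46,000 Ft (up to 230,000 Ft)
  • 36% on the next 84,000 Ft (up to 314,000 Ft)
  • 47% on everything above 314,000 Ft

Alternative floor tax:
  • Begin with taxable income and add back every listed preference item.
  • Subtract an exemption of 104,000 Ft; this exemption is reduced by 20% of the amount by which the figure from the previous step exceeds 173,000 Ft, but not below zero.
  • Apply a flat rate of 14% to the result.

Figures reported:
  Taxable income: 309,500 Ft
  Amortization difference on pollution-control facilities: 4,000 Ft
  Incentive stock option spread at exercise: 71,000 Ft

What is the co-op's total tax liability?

Alternative floor tax:
  Adjusted income: 309,500 Ft + 4,000 Ft + 71,000 Ft = 384,500 Ft
  Exemption: 104,000 Ft − 20% × (384,500 Ft − 173,000 Ft) = 104,000 Ft − 42,300 Ft = 61,700 Ft
  Base: 384,500 Ft − 61,700 Ft = 322,800 Ft
  322,800 Ft × 14% = 45,192 Ft

Ordinary income tax:
  184,000 Ft × 10% = 18,400 Ft
  46,000 Ft × 23% = 10,580 Ft
  79,500 Ft × 36% = 28,620 Ft
  → 57,600 Ft

57,600 Ft > 45,192 Ft, so the ordinary income tax governs.

57,600 Ft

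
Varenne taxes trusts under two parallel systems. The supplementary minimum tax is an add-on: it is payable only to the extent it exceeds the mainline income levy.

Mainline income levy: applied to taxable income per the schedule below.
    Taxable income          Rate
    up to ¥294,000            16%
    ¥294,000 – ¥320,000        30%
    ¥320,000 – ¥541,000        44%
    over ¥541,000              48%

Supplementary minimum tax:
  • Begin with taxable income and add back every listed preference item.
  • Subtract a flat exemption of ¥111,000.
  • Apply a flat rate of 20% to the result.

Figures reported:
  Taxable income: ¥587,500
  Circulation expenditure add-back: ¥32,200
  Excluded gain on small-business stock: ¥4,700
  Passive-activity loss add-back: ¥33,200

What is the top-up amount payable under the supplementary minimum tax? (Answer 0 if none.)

Mainline income levy:
  ¥294,000 × 16% = ¥47,040
  ¥26,000 × 30% = ¥7,800
  ¥221,000 × 44% = ¥97,240
  ¥46,500 × 48% = ¥22,320
  → ¥174,400

Supplementary minimum tax:
  Adjusted income: ¥587,500 + ¥32,200 + ¥4,700 + ¥33,200 = ¥657,600
  Less exemption ¥111,000 → base ¥546,600
  ¥546,600 × 20% = ¥109,320

¥109,320 ≤ ¥174,400, so no add-on is due.

¥0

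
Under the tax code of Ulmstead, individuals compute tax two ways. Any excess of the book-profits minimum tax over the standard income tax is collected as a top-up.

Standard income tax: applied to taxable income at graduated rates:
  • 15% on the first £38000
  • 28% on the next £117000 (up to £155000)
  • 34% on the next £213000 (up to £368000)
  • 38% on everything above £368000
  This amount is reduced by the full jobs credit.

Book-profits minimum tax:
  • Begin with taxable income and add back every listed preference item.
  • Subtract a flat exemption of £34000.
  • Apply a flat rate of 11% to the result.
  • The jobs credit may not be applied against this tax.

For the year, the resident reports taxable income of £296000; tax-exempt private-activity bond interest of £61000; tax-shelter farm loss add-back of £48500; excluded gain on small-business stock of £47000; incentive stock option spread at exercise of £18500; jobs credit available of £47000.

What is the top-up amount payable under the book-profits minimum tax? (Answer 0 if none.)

£8670

Book-profits minimum tax:
  Adjusted income: £296000 + £61000 + £48500 + £47000 + £18500 = £471000
  Less exemption £34000 → base £437000
  £437000 × 11% = £48070

Standard income tax:
  £38000 × 15% = £5700
  £117000 × 28% = £32760
  £141000 × 34% = £47940
  → £86400
  Less jobs credit £47000 → £39400

Excess of book-profits minimum tax over standard income tax: £48070 − £39400 = £8670.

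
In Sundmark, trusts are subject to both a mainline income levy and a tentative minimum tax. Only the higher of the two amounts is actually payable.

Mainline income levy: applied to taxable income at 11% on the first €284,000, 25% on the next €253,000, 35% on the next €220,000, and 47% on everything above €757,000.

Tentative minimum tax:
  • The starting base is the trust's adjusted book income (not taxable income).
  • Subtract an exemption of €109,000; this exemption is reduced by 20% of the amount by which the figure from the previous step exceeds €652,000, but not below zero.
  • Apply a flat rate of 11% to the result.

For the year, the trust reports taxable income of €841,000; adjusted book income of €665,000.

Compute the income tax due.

€210,970

Tentative minimum tax:
  Base (adjusted book income): €665,000
  Exemption: €109,000 − 20% × (€665,000 − €652,000) = €109,000 − €2,600 = €106,400
  Base: €665,000 − €106,400 = €558,600
  €558,600 × 11% = €61,446

Mainline income levy:
  €284,000 × 11% = €31,240
  €253,000 × 25% = €63,250
  €220,000 × 35% = €77,000
  €84,000 × 47% = €39,480
  → €210,970

€210,970 > €61,446, so the mainline income levy governs.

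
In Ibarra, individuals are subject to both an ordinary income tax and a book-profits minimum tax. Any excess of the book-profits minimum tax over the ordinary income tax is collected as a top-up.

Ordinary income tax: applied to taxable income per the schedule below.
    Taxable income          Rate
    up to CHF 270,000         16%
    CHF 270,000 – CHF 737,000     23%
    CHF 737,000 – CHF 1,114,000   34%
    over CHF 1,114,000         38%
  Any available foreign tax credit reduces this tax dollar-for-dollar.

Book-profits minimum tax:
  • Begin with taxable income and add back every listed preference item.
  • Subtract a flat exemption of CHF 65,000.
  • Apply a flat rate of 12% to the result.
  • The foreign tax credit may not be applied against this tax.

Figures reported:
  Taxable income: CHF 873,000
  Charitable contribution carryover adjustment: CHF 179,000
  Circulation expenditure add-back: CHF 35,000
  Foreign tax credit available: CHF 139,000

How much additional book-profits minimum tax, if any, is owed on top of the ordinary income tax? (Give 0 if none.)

Ordinary income tax:
  CHF 270,000 × 16% = CHF 43,200
  CHF 467,000 × 23% = CHF 107,410
  CHF 136,000 × 34% = CHF 46,240
  → CHF 196,850
  Less foreign tax credit CHF 139,000 → CHF 57,850

Book-profits minimum tax:
  Adjusted income: CHF 873,000 + CHF 179,000 + CHF 35,000 = CHF 1,087,000
  Less exemption CHF 65,000 → base CHF 1,022,000
  CHF 1,022,000 × 12% = CHF 122,640

Excess of book-profits minimum tax over ordinary income tax: CHF 122,640 − CHF 57,850 = CHF 64,790.

CHF 64,790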